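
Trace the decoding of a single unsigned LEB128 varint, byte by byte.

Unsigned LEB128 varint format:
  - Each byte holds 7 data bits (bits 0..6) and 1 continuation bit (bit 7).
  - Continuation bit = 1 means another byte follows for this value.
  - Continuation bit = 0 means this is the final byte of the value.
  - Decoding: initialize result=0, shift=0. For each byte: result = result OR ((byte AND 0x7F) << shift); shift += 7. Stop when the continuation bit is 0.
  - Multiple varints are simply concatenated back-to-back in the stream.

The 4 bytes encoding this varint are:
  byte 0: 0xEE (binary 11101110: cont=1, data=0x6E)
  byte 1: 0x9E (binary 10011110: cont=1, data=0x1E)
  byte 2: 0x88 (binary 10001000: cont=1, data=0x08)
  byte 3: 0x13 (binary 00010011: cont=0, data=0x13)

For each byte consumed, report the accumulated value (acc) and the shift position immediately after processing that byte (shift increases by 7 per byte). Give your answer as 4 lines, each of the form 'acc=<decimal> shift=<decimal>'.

Answer: acc=110 shift=7
acc=3950 shift=14
acc=135022 shift=21
acc=39980910 shift=28

Derivation:
byte 0=0xEE: payload=0x6E=110, contrib = 110<<0 = 110; acc -> 110, shift -> 7
byte 1=0x9E: payload=0x1E=30, contrib = 30<<7 = 3840; acc -> 3950, shift -> 14
byte 2=0x88: payload=0x08=8, contrib = 8<<14 = 131072; acc -> 135022, shift -> 21
byte 3=0x13: payload=0x13=19, contrib = 19<<21 = 39845888; acc -> 39980910, shift -> 28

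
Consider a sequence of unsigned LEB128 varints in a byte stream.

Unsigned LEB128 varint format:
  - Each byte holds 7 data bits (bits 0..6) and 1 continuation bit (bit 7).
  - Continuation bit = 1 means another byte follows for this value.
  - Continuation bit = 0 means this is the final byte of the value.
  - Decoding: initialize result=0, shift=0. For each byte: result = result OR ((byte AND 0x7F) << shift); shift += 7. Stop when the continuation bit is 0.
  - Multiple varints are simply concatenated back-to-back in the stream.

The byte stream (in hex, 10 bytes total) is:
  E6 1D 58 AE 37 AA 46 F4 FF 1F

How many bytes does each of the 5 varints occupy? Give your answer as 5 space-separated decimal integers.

Answer: 2 1 2 2 3

Derivation:
  byte[0]=0xE6 cont=1 payload=0x66=102: acc |= 102<<0 -> acc=102 shift=7
  byte[1]=0x1D cont=0 payload=0x1D=29: acc |= 29<<7 -> acc=3814 shift=14 [end]
Varint 1: bytes[0:2] = E6 1D -> value 3814 (2 byte(s))
  byte[2]=0x58 cont=0 payload=0x58=88: acc |= 88<<0 -> acc=88 shift=7 [end]
Varint 2: bytes[2:3] = 58 -> value 88 (1 byte(s))
  byte[3]=0xAE cont=1 payload=0x2E=46: acc |= 46<<0 -> acc=46 shift=7
  byte[4]=0x37 cont=0 payload=0x37=55: acc |= 55<<7 -> acc=7086 shift=14 [end]
Varint 3: bytes[3:5] = AE 37 -> value 7086 (2 byte(s))
  byte[5]=0xAA cont=1 payload=0x2A=42: acc |= 42<<0 -> acc=42 shift=7
  byte[6]=0x46 cont=0 payload=0x46=70: acc |= 70<<7 -> acc=9002 shift=14 [end]
Varint 4: bytes[5:7] = AA 46 -> value 9002 (2 byte(s))
  byte[7]=0xF4 cont=1 payload=0x74=116: acc |= 116<<0 -> acc=116 shift=7
  byte[8]=0xFF cont=1 payload=0x7F=127: acc |= 127<<7 -> acc=16372 shift=14
  byte[9]=0x1F cont=0 payload=0x1F=31: acc |= 31<<14 -> acc=524276 shift=21 [end]
Varint 5: bytes[7:10] = F4 FF 1F -> value 524276 (3 byte(s))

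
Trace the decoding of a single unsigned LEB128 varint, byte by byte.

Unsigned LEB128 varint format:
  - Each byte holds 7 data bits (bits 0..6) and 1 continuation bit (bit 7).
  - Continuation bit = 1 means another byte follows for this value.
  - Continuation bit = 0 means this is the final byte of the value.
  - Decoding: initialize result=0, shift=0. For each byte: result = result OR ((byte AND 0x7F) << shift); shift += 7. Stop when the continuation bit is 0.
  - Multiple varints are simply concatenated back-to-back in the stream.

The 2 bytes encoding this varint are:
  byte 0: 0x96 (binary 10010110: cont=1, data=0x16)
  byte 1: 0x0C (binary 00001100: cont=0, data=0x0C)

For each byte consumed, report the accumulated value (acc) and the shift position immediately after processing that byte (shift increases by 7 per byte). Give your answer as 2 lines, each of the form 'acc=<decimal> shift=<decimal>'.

Answer: acc=22 shift=7
acc=1558 shift=14

Derivation:
byte 0=0x96: payload=0x16=22, contrib = 22<<0 = 22; acc -> 22, shift -> 7
byte 1=0x0C: payload=0x0C=12, contrib = 12<<7 = 1536; acc -> 1558, shift -> 14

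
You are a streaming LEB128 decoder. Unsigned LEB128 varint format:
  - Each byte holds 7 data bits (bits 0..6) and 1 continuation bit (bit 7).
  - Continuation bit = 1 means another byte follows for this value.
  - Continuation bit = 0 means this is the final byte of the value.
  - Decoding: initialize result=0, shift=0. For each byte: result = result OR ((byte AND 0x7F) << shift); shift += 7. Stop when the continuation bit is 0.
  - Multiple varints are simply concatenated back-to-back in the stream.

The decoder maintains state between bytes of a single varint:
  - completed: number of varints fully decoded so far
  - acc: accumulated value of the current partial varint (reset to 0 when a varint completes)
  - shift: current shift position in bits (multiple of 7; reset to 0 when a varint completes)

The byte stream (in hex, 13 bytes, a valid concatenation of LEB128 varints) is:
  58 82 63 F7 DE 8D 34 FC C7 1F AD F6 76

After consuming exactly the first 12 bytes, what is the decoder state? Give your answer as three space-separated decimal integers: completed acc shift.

Answer: 4 15149 14

Derivation:
byte[0]=0x58 cont=0 payload=0x58: varint #1 complete (value=88); reset -> completed=1 acc=0 shift=0
byte[1]=0x82 cont=1 payload=0x02: acc |= 2<<0 -> completed=1 acc=2 shift=7
byte[2]=0x63 cont=0 payload=0x63: varint #2 complete (value=12674); reset -> completed=2 acc=0 shift=0
byte[3]=0xF7 cont=1 payload=0x77: acc |= 119<<0 -> completed=2 acc=119 shift=7
byte[4]=0xDE cont=1 payload=0x5E: acc |= 94<<7 -> completed=2 acc=12151 shift=14
byte[5]=0x8D cont=1 payload=0x0D: acc |= 13<<14 -> completed=2 acc=225143 shift=21
byte[6]=0x34 cont=0 payload=0x34: varint #3 complete (value=109277047); reset -> completed=3 acc=0 shift=0
byte[7]=0xFC cont=1 payload=0x7C: acc |= 124<<0 -> completed=3 acc=124 shift=7
byte[8]=0xC7 cont=1 payload=0x47: acc |= 71<<7 -> completed=3 acc=9212 shift=14
byte[9]=0x1F cont=0 payload=0x1F: varint #4 complete (value=517116); reset -> completed=4 acc=0 shift=0
byte[10]=0xAD cont=1 payload=0x2D: acc |= 45<<0 -> completed=4 acc=45 shift=7
byte[11]=0xF6 cont=1 payload=0x76: acc |= 118<<7 -> completed=4 acc=15149 shift=14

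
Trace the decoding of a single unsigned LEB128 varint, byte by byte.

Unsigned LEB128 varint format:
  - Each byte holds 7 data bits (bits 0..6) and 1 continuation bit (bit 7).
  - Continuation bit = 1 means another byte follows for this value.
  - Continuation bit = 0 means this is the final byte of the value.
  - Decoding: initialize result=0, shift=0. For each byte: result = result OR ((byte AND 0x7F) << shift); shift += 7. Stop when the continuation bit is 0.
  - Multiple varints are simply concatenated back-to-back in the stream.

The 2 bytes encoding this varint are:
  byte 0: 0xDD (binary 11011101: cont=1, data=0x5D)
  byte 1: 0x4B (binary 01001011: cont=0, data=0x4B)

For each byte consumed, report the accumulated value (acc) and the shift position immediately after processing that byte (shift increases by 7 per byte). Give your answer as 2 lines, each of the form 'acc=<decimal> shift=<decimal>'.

byte 0=0xDD: payload=0x5D=93, contrib = 93<<0 = 93; acc -> 93, shift -> 7
byte 1=0x4B: payload=0x4B=75, contrib = 75<<7 = 9600; acc -> 9693, shift -> 14

Answer: acc=93 shift=7
acc=9693 shift=14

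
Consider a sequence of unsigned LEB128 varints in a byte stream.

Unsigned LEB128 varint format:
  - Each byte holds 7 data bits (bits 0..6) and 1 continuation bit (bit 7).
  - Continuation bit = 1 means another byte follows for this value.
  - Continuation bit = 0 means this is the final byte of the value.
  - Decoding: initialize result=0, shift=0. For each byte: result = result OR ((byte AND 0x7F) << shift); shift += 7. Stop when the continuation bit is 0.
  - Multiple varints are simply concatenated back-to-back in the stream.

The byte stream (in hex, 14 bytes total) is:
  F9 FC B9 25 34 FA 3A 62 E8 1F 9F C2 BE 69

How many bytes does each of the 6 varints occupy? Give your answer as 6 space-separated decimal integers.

Answer: 4 1 2 1 2 4

Derivation:
  byte[0]=0xF9 cont=1 payload=0x79=121: acc |= 121<<0 -> acc=121 shift=7
  byte[1]=0xFC cont=1 payload=0x7C=124: acc |= 124<<7 -> acc=15993 shift=14
  byte[2]=0xB9 cont=1 payload=0x39=57: acc |= 57<<14 -> acc=949881 shift=21
  byte[3]=0x25 cont=0 payload=0x25=37: acc |= 37<<21 -> acc=78544505 shift=28 [end]
Varint 1: bytes[0:4] = F9 FC B9 25 -> value 78544505 (4 byte(s))
  byte[4]=0x34 cont=0 payload=0x34=52: acc |= 52<<0 -> acc=52 shift=7 [end]
Varint 2: bytes[4:5] = 34 -> value 52 (1 byte(s))
  byte[5]=0xFA cont=1 payload=0x7A=122: acc |= 122<<0 -> acc=122 shift=7
  byte[6]=0x3A cont=0 payload=0x3A=58: acc |= 58<<7 -> acc=7546 shift=14 [end]
Varint 3: bytes[5:7] = FA 3A -> value 7546 (2 byte(s))
  byte[7]=0x62 cont=0 payload=0x62=98: acc |= 98<<0 -> acc=98 shift=7 [end]
Varint 4: bytes[7:8] = 62 -> value 98 (1 byte(s))
  byte[8]=0xE8 cont=1 payload=0x68=104: acc |= 104<<0 -> acc=104 shift=7
  byte[9]=0x1F cont=0 payload=0x1F=31: acc |= 31<<7 -> acc=4072 shift=14 [end]
Varint 5: bytes[8:10] = E8 1F -> value 4072 (2 byte(s))
  byte[10]=0x9F cont=1 payload=0x1F=31: acc |= 31<<0 -> acc=31 shift=7
  byte[11]=0xC2 cont=1 payload=0x42=66: acc |= 66<<7 -> acc=8479 shift=14
  byte[12]=0xBE cont=1 payload=0x3E=62: acc |= 62<<14 -> acc=1024287 shift=21
  byte[13]=0x69 cont=0 payload=0x69=105: acc |= 105<<21 -> acc=221225247 shift=28 [end]
Varint 6: bytes[10:14] = 9F C2 BE 69 -> value 221225247 (4 byte(s))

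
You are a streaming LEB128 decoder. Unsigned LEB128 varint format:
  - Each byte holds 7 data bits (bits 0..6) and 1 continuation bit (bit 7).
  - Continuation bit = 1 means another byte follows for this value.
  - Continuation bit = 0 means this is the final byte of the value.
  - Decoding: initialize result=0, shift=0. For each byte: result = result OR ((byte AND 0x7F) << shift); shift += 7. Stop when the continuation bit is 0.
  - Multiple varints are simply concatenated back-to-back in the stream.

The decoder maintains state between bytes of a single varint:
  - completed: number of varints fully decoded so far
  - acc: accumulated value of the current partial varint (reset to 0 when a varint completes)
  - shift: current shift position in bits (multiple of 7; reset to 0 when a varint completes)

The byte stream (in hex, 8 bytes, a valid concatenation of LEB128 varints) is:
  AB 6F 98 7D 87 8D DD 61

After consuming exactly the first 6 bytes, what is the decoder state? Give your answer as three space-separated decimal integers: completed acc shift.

byte[0]=0xAB cont=1 payload=0x2B: acc |= 43<<0 -> completed=0 acc=43 shift=7
byte[1]=0x6F cont=0 payload=0x6F: varint #1 complete (value=14251); reset -> completed=1 acc=0 shift=0
byte[2]=0x98 cont=1 payload=0x18: acc |= 24<<0 -> completed=1 acc=24 shift=7
byte[3]=0x7D cont=0 payload=0x7D: varint #2 complete (value=16024); reset -> completed=2 acc=0 shift=0
byte[4]=0x87 cont=1 payload=0x07: acc |= 7<<0 -> completed=2 acc=7 shift=7
byte[5]=0x8D cont=1 payload=0x0D: acc |= 13<<7 -> completed=2 acc=1671 shift=14

Answer: 2 1671 14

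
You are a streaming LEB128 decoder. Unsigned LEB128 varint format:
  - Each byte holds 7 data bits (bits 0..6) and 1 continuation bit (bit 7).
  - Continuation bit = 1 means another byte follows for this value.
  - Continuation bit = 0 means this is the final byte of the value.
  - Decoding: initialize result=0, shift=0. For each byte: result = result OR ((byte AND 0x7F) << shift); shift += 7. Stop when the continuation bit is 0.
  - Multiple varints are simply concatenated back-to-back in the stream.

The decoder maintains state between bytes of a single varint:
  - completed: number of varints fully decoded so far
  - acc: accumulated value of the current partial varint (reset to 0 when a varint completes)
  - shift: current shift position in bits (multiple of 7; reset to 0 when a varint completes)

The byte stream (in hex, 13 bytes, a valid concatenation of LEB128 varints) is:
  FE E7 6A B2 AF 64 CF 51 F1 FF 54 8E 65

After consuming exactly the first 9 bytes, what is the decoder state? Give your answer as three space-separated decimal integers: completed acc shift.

byte[0]=0xFE cont=1 payload=0x7E: acc |= 126<<0 -> completed=0 acc=126 shift=7
byte[1]=0xE7 cont=1 payload=0x67: acc |= 103<<7 -> completed=0 acc=13310 shift=14
byte[2]=0x6A cont=0 payload=0x6A: varint #1 complete (value=1750014); reset -> completed=1 acc=0 shift=0
byte[3]=0xB2 cont=1 payload=0x32: acc |= 50<<0 -> completed=1 acc=50 shift=7
byte[4]=0xAF cont=1 payload=0x2F: acc |= 47<<7 -> completed=1 acc=6066 shift=14
byte[5]=0x64 cont=0 payload=0x64: varint #2 complete (value=1644466); reset -> completed=2 acc=0 shift=0
byte[6]=0xCF cont=1 payload=0x4F: acc |= 79<<0 -> completed=2 acc=79 shift=7
byte[7]=0x51 cont=0 payload=0x51: varint #3 complete (value=10447); reset -> completed=3 acc=0 shift=0
byte[8]=0xF1 cont=1 payload=0x71: acc |= 113<<0 -> completed=3 acc=113 shift=7

Answer: 3 113 7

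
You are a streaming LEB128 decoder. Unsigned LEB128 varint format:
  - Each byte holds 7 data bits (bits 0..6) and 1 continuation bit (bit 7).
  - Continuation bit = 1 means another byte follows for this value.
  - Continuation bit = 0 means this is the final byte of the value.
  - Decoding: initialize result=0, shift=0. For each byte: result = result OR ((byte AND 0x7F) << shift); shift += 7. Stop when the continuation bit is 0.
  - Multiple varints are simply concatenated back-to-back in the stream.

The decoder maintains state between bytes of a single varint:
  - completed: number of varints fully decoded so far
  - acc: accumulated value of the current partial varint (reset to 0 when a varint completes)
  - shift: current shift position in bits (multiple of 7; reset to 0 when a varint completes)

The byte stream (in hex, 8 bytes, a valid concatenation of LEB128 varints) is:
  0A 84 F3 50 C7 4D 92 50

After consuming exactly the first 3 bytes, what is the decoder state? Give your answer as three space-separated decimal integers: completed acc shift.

Answer: 1 14724 14

Derivation:
byte[0]=0x0A cont=0 payload=0x0A: varint #1 complete (value=10); reset -> completed=1 acc=0 shift=0
byte[1]=0x84 cont=1 payload=0x04: acc |= 4<<0 -> completed=1 acc=4 shift=7
byte[2]=0xF3 cont=1 payload=0x73: acc |= 115<<7 -> completed=1 acc=14724 shift=14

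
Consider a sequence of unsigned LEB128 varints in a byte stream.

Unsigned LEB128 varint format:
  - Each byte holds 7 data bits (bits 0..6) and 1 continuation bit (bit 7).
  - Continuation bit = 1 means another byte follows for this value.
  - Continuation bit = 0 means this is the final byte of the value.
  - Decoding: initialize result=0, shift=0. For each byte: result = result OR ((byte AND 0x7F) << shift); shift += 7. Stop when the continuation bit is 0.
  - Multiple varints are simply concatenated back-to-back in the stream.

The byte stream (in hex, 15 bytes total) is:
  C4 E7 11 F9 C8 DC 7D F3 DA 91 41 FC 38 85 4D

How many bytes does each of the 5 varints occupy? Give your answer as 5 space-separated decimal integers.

  byte[0]=0xC4 cont=1 payload=0x44=68: acc |= 68<<0 -> acc=68 shift=7
  byte[1]=0xE7 cont=1 payload=0x67=103: acc |= 103<<7 -> acc=13252 shift=14
  byte[2]=0x11 cont=0 payload=0x11=17: acc |= 17<<14 -> acc=291780 shift=21 [end]
Varint 1: bytes[0:3] = C4 E7 11 -> value 291780 (3 byte(s))
  byte[3]=0xF9 cont=1 payload=0x79=121: acc |= 121<<0 -> acc=121 shift=7
  byte[4]=0xC8 cont=1 payload=0x48=72: acc |= 72<<7 -> acc=9337 shift=14
  byte[5]=0xDC cont=1 payload=0x5C=92: acc |= 92<<14 -> acc=1516665 shift=21
  byte[6]=0x7D cont=0 payload=0x7D=125: acc |= 125<<21 -> acc=263660665 shift=28 [end]
Varint 2: bytes[3:7] = F9 C8 DC 7D -> value 263660665 (4 byte(s))
  byte[7]=0xF3 cont=1 payload=0x73=115: acc |= 115<<0 -> acc=115 shift=7
  byte[8]=0xDA cont=1 payload=0x5A=90: acc |= 90<<7 -> acc=11635 shift=14
  byte[9]=0x91 cont=1 payload=0x11=17: acc |= 17<<14 -> acc=290163 shift=21
  byte[10]=0x41 cont=0 payload=0x41=65: acc |= 65<<21 -> acc=136605043 shift=28 [end]
Varint 3: bytes[7:11] = F3 DA 91 41 -> value 136605043 (4 byte(s))
  byte[11]=0xFC cont=1 payload=0x7C=124: acc |= 124<<0 -> acc=124 shift=7
  byte[12]=0x38 cont=0 payload=0x38=56: acc |= 56<<7 -> acc=7292 shift=14 [end]
Varint 4: bytes[11:13] = FC 38 -> value 7292 (2 byte(s))
  byte[13]=0x85 cont=1 payload=0x05=5: acc |= 5<<0 -> acc=5 shift=7
  byte[14]=0x4D cont=0 payload=0x4D=77: acc |= 77<<7 -> acc=9861 shift=14 [end]
Varint 5: bytes[13:15] = 85 4D -> value 9861 (2 byte(s))

Answer: 3 4 4 2 2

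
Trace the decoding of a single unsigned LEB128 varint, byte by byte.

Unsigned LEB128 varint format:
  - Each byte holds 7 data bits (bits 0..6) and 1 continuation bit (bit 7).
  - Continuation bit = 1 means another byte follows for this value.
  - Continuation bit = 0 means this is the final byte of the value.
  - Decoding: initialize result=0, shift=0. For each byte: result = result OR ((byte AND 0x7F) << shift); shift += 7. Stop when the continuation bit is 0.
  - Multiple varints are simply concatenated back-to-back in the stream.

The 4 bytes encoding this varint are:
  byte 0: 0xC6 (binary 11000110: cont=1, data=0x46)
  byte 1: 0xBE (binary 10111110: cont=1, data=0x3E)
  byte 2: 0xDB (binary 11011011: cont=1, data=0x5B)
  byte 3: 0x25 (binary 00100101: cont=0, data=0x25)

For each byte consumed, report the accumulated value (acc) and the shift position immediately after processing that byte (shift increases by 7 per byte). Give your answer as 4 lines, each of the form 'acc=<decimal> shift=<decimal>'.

Answer: acc=70 shift=7
acc=8006 shift=14
acc=1498950 shift=21
acc=79093574 shift=28

Derivation:
byte 0=0xC6: payload=0x46=70, contrib = 70<<0 = 70; acc -> 70, shift -> 7
byte 1=0xBE: payload=0x3E=62, contrib = 62<<7 = 7936; acc -> 8006, shift -> 14
byte 2=0xDB: payload=0x5B=91, contrib = 91<<14 = 1490944; acc -> 1498950, shift -> 21
byte 3=0x25: payload=0x25=37, contrib = 37<<21 = 77594624; acc -> 79093574, shift -> 28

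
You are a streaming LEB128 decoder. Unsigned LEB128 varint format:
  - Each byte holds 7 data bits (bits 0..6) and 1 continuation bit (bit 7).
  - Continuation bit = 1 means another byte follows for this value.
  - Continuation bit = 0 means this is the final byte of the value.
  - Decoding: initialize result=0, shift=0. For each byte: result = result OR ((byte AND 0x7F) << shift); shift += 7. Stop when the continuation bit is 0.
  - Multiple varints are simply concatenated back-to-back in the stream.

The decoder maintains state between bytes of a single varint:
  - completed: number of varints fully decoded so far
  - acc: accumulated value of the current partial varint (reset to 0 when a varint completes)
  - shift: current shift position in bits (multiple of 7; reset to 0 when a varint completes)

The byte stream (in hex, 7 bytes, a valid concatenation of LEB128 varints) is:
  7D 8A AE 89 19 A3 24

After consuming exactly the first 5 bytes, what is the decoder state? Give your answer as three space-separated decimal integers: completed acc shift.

Answer: 2 0 0

Derivation:
byte[0]=0x7D cont=0 payload=0x7D: varint #1 complete (value=125); reset -> completed=1 acc=0 shift=0
byte[1]=0x8A cont=1 payload=0x0A: acc |= 10<<0 -> completed=1 acc=10 shift=7
byte[2]=0xAE cont=1 payload=0x2E: acc |= 46<<7 -> completed=1 acc=5898 shift=14
byte[3]=0x89 cont=1 payload=0x09: acc |= 9<<14 -> completed=1 acc=153354 shift=21
byte[4]=0x19 cont=0 payload=0x19: varint #2 complete (value=52582154); reset -> completed=2 acc=0 shift=0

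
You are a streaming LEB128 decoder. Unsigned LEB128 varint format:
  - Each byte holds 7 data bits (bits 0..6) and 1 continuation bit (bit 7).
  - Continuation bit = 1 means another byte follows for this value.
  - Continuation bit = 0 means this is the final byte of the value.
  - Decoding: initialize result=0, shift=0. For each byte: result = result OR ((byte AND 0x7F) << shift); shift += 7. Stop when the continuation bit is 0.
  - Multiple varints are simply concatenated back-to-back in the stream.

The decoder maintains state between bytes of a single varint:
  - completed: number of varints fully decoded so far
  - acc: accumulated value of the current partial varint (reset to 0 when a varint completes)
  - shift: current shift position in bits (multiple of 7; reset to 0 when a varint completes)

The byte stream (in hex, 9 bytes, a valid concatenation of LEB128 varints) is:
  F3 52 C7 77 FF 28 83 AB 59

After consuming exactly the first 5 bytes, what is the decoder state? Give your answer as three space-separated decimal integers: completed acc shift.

byte[0]=0xF3 cont=1 payload=0x73: acc |= 115<<0 -> completed=0 acc=115 shift=7
byte[1]=0x52 cont=0 payload=0x52: varint #1 complete (value=10611); reset -> completed=1 acc=0 shift=0
byte[2]=0xC7 cont=1 payload=0x47: acc |= 71<<0 -> completed=1 acc=71 shift=7
byte[3]=0x77 cont=0 payload=0x77: varint #2 complete (value=15303); reset -> completed=2 acc=0 shift=0
byte[4]=0xFF cont=1 payload=0x7F: acc |= 127<<0 -> completed=2 acc=127 shift=7

Answer: 2 127 7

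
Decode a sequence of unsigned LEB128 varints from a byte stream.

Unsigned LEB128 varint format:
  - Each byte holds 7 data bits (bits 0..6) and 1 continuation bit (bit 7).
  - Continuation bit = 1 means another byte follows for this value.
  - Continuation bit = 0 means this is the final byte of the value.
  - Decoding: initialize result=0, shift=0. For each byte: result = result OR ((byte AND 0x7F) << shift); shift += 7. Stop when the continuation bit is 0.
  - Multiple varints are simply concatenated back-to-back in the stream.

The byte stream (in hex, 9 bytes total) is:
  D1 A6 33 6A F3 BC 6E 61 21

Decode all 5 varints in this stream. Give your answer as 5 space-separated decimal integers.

  byte[0]=0xD1 cont=1 payload=0x51=81: acc |= 81<<0 -> acc=81 shift=7
  byte[1]=0xA6 cont=1 payload=0x26=38: acc |= 38<<7 -> acc=4945 shift=14
  byte[2]=0x33 cont=0 payload=0x33=51: acc |= 51<<14 -> acc=840529 shift=21 [end]
Varint 1: bytes[0:3] = D1 A6 33 -> value 840529 (3 byte(s))
  byte[3]=0x6A cont=0 payload=0x6A=106: acc |= 106<<0 -> acc=106 shift=7 [end]
Varint 2: bytes[3:4] = 6A -> value 106 (1 byte(s))
  byte[4]=0xF3 cont=1 payload=0x73=115: acc |= 115<<0 -> acc=115 shift=7
  byte[5]=0xBC cont=1 payload=0x3C=60: acc |= 60<<7 -> acc=7795 shift=14
  byte[6]=0x6E cont=0 payload=0x6E=110: acc |= 110<<14 -> acc=1810035 shift=21 [end]
Varint 3: bytes[4:7] = F3 BC 6E -> value 1810035 (3 byte(s))
  byte[7]=0x61 cont=0 payload=0x61=97: acc |= 97<<0 -> acc=97 shift=7 [end]
Varint 4: bytes[7:8] = 61 -> value 97 (1 byte(s))
  byte[8]=0x21 cont=0 payload=0x21=33: acc |= 33<<0 -> acc=33 shift=7 [end]
Varint 5: bytes[8:9] = 21 -> value 33 (1 byte(s))

Answer: 840529 106 1810035 97 33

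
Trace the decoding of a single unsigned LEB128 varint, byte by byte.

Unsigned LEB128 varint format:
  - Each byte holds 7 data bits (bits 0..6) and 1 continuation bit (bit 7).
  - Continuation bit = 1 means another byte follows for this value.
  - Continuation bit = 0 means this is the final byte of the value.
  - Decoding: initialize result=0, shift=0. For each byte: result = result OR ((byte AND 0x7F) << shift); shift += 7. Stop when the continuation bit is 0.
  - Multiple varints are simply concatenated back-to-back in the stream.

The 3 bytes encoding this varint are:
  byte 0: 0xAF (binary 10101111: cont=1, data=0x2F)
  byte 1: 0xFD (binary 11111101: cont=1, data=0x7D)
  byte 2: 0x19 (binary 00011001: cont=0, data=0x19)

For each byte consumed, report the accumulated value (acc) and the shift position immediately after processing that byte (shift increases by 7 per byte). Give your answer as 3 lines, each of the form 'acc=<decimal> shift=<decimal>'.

byte 0=0xAF: payload=0x2F=47, contrib = 47<<0 = 47; acc -> 47, shift -> 7
byte 1=0xFD: payload=0x7D=125, contrib = 125<<7 = 16000; acc -> 16047, shift -> 14
byte 2=0x19: payload=0x19=25, contrib = 25<<14 = 409600; acc -> 425647, shift -> 21

Answer: acc=47 shift=7
acc=16047 shift=14
acc=425647 shift=21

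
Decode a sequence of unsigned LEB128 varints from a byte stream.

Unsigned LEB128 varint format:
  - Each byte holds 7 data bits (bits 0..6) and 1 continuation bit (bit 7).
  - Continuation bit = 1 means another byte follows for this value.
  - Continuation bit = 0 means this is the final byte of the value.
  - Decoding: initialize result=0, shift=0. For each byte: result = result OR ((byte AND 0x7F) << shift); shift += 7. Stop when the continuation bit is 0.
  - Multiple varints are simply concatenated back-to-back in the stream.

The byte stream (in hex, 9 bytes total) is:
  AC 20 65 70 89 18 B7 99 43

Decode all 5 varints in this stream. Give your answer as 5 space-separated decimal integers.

Answer: 4140 101 112 3081 1100983

Derivation:
  byte[0]=0xAC cont=1 payload=0x2C=44: acc |= 44<<0 -> acc=44 shift=7
  byte[1]=0x20 cont=0 payload=0x20=32: acc |= 32<<7 -> acc=4140 shift=14 [end]
Varint 1: bytes[0:2] = AC 20 -> value 4140 (2 byte(s))
  byte[2]=0x65 cont=0 payload=0x65=101: acc |= 101<<0 -> acc=101 shift=7 [end]
Varint 2: bytes[2:3] = 65 -> value 101 (1 byte(s))
  byte[3]=0x70 cont=0 payload=0x70=112: acc |= 112<<0 -> acc=112 shift=7 [end]
Varint 3: bytes[3:4] = 70 -> value 112 (1 byte(s))
  byte[4]=0x89 cont=1 payload=0x09=9: acc |= 9<<0 -> acc=9 shift=7
  byte[5]=0x18 cont=0 payload=0x18=24: acc |= 24<<7 -> acc=3081 shift=14 [end]
Varint 4: bytes[4:6] = 89 18 -> value 3081 (2 byte(s))
  byte[6]=0xB7 cont=1 payload=0x37=55: acc |= 55<<0 -> acc=55 shift=7
  byte[7]=0x99 cont=1 payload=0x19=25: acc |= 25<<7 -> acc=3255 shift=14
  byte[8]=0x43 cont=0 payload=0x43=67: acc |= 67<<14 -> acc=1100983 shift=21 [end]
Varint 5: bytes[6:9] = B7 99 43 -> value 1100983 (3 byte(s))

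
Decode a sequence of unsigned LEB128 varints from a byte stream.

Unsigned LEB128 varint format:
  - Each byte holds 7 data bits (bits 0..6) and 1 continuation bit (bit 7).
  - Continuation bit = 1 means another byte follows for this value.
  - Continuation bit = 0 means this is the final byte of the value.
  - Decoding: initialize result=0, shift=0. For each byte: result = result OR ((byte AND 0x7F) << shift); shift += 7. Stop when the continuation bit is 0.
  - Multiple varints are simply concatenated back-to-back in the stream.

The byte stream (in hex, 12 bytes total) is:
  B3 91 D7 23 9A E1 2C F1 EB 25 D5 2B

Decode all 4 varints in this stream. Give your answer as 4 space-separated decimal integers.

  byte[0]=0xB3 cont=1 payload=0x33=51: acc |= 51<<0 -> acc=51 shift=7
  byte[1]=0x91 cont=1 payload=0x11=17: acc |= 17<<7 -> acc=2227 shift=14
  byte[2]=0xD7 cont=1 payload=0x57=87: acc |= 87<<14 -> acc=1427635 shift=21
  byte[3]=0x23 cont=0 payload=0x23=35: acc |= 35<<21 -> acc=74827955 shift=28 [end]
Varint 1: bytes[0:4] = B3 91 D7 23 -> value 74827955 (4 byte(s))
  byte[4]=0x9A cont=1 payload=0x1A=26: acc |= 26<<0 -> acc=26 shift=7
  byte[5]=0xE1 cont=1 payload=0x61=97: acc |= 97<<7 -> acc=12442 shift=14
  byte[6]=0x2C cont=0 payload=0x2C=44: acc |= 44<<14 -> acc=733338 shift=21 [end]
Varint 2: bytes[4:7] = 9A E1 2C -> value 733338 (3 byte(s))
  byte[7]=0xF1 cont=1 payload=0x71=113: acc |= 113<<0 -> acc=113 shift=7
  byte[8]=0xEB cont=1 payload=0x6B=107: acc |= 107<<7 -> acc=13809 shift=14
  byte[9]=0x25 cont=0 payload=0x25=37: acc |= 37<<14 -> acc=620017 shift=21 [end]
Varint 3: bytes[7:10] = F1 EB 25 -> value 620017 (3 byte(s))
  byte[10]=0xD5 cont=1 payload=0x55=85: acc |= 85<<0 -> acc=85 shift=7
  byte[11]=0x2B cont=0 payload=0x2B=43: acc |= 43<<7 -> acc=5589 shift=14 [end]
Varint 4: bytes[10:12] = D5 2B -> value 5589 (2 byte(s))

Answer: 74827955 733338 620017 5589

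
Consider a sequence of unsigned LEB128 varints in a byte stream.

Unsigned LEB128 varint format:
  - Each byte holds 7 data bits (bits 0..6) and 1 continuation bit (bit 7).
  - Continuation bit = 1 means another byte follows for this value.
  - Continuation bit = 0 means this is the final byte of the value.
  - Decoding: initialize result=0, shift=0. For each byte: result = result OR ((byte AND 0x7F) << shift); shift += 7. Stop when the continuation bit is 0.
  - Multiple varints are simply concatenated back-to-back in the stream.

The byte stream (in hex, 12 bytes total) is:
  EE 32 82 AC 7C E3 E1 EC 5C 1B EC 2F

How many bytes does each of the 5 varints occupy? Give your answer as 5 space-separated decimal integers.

  byte[0]=0xEE cont=1 payload=0x6E=110: acc |= 110<<0 -> acc=110 shift=7
  byte[1]=0x32 cont=0 payload=0x32=50: acc |= 50<<7 -> acc=6510 shift=14 [end]
Varint 1: bytes[0:2] = EE 32 -> value 6510 (2 byte(s))
  byte[2]=0x82 cont=1 payload=0x02=2: acc |= 2<<0 -> acc=2 shift=7
  byte[3]=0xAC cont=1 payload=0x2C=44: acc |= 44<<7 -> acc=5634 shift=14
  byte[4]=0x7C cont=0 payload=0x7C=124: acc |= 124<<14 -> acc=2037250 shift=21 [end]
Varint 2: bytes[2:5] = 82 AC 7C -> value 2037250 (3 byte(s))
  byte[5]=0xE3 cont=1 payload=0x63=99: acc |= 99<<0 -> acc=99 shift=7
  byte[6]=0xE1 cont=1 payload=0x61=97: acc |= 97<<7 -> acc=12515 shift=14
  byte[7]=0xEC cont=1 payload=0x6C=108: acc |= 108<<14 -> acc=1781987 shift=21
  byte[8]=0x5C cont=0 payload=0x5C=92: acc |= 92<<21 -> acc=194719971 shift=28 [end]
Varint 3: bytes[5:9] = E3 E1 EC 5C -> value 194719971 (4 byte(s))
  byte[9]=0x1B cont=0 payload=0x1B=27: acc |= 27<<0 -> acc=27 shift=7 [end]
Varint 4: bytes[9:10] = 1B -> value 27 (1 byte(s))
  byte[10]=0xEC cont=1 payload=0x6C=108: acc |= 108<<0 -> acc=108 shift=7
  byte[11]=0x2F cont=0 payload=0x2F=47: acc |= 47<<7 -> acc=6124 shift=14 [end]
Varint 5: bytes[10:12] = EC 2F -> value 6124 (2 byte(s))

Answer: 2 3 4 1 2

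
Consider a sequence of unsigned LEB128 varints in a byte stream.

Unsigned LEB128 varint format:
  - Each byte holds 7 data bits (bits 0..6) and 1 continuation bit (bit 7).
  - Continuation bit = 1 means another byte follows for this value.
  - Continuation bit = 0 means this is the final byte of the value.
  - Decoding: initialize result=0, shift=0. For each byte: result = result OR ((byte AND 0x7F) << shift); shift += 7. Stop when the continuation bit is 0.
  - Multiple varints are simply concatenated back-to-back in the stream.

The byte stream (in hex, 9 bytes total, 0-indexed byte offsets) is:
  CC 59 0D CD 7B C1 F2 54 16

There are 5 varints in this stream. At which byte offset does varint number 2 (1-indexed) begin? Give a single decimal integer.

Answer: 2

Derivation:
  byte[0]=0xCC cont=1 payload=0x4C=76: acc |= 76<<0 -> acc=76 shift=7
  byte[1]=0x59 cont=0 payload=0x59=89: acc |= 89<<7 -> acc=11468 shift=14 [end]
Varint 1: bytes[0:2] = CC 59 -> value 11468 (2 byte(s))
  byte[2]=0x0D cont=0 payload=0x0D=13: acc |= 13<<0 -> acc=13 shift=7 [end]
Varint 2: bytes[2:3] = 0D -> value 13 (1 byte(s))
  byte[3]=0xCD cont=1 payload=0x4D=77: acc |= 77<<0 -> acc=77 shift=7
  byte[4]=0x7B cont=0 payload=0x7B=123: acc |= 123<<7 -> acc=15821 shift=14 [end]
Varint 3: bytes[3:5] = CD 7B -> value 15821 (2 byte(s))
  byte[5]=0xC1 cont=1 payload=0x41=65: acc |= 65<<0 -> acc=65 shift=7
  byte[6]=0xF2 cont=1 payload=0x72=114: acc |= 114<<7 -> acc=14657 shift=14
  byte[7]=0x54 cont=0 payload=0x54=84: acc |= 84<<14 -> acc=1390913 shift=21 [end]
Varint 4: bytes[5:8] = C1 F2 54 -> value 1390913 (3 byte(s))
  byte[8]=0x16 cont=0 payload=0x16=22: acc |= 22<<0 -> acc=22 shift=7 [end]
Varint 5: bytes[8:9] = 16 -> value 22 (1 byte(s))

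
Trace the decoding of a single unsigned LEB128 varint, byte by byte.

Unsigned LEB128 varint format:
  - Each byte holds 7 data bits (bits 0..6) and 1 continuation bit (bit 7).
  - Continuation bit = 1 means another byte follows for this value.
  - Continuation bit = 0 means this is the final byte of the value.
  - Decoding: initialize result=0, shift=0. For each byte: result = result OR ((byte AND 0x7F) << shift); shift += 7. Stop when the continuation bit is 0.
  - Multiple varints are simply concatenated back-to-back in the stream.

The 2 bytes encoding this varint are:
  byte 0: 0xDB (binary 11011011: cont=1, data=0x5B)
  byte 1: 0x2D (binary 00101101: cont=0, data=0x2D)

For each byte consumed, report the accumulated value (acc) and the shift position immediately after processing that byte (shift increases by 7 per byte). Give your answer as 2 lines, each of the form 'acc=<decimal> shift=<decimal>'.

byte 0=0xDB: payload=0x5B=91, contrib = 91<<0 = 91; acc -> 91, shift -> 7
byte 1=0x2D: payload=0x2D=45, contrib = 45<<7 = 5760; acc -> 5851, shift -> 14

Answer: acc=91 shift=7
acc=5851 shift=14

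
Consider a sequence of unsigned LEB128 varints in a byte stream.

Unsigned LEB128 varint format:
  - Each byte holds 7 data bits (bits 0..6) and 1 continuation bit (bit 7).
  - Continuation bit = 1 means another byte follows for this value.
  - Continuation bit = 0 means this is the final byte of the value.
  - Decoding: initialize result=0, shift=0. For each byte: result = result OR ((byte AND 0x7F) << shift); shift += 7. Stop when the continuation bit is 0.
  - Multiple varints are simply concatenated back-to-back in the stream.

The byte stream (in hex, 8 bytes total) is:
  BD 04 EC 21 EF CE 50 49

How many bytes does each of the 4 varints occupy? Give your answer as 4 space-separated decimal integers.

  byte[0]=0xBD cont=1 payload=0x3D=61: acc |= 61<<0 -> acc=61 shift=7
  byte[1]=0x04 cont=0 payload=0x04=4: acc |= 4<<7 -> acc=573 shift=14 [end]
Varint 1: bytes[0:2] = BD 04 -> value 573 (2 byte(s))
  byte[2]=0xEC cont=1 payload=0x6C=108: acc |= 108<<0 -> acc=108 shift=7
  byte[3]=0x21 cont=0 payload=0x21=33: acc |= 33<<7 -> acc=4332 shift=14 [end]
Varint 2: bytes[2:4] = EC 21 -> value 4332 (2 byte(s))
  byte[4]=0xEF cont=1 payload=0x6F=111: acc |= 111<<0 -> acc=111 shift=7
  byte[5]=0xCE cont=1 payload=0x4E=78: acc |= 78<<7 -> acc=10095 shift=14
  byte[6]=0x50 cont=0 payload=0x50=80: acc |= 80<<14 -> acc=1320815 shift=21 [end]
Varint 3: bytes[4:7] = EF CE 50 -> value 1320815 (3 byte(s))
  byte[7]=0x49 cont=0 payload=0x49=73: acc |= 73<<0 -> acc=73 shift=7 [end]
Varint 4: bytes[7:8] = 49 -> value 73 (1 byte(s))

Answer: 2 2 3 1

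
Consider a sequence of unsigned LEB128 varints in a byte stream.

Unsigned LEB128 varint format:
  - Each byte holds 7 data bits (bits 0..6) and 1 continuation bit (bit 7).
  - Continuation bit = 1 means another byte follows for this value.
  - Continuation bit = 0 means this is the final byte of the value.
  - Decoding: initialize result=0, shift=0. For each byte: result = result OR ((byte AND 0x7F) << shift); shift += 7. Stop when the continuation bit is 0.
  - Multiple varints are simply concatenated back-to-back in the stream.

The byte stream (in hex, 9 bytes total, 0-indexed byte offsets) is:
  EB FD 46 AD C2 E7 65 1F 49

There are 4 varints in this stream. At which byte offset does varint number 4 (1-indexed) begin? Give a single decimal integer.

  byte[0]=0xEB cont=1 payload=0x6B=107: acc |= 107<<0 -> acc=107 shift=7
  byte[1]=0xFD cont=1 payload=0x7D=125: acc |= 125<<7 -> acc=16107 shift=14
  byte[2]=0x46 cont=0 payload=0x46=70: acc |= 70<<14 -> acc=1162987 shift=21 [end]
Varint 1: bytes[0:3] = EB FD 46 -> value 1162987 (3 byte(s))
  byte[3]=0xAD cont=1 payload=0x2D=45: acc |= 45<<0 -> acc=45 shift=7
  byte[4]=0xC2 cont=1 payload=0x42=66: acc |= 66<<7 -> acc=8493 shift=14
  byte[5]=0xE7 cont=1 payload=0x67=103: acc |= 103<<14 -> acc=1696045 shift=21
  byte[6]=0x65 cont=0 payload=0x65=101: acc |= 101<<21 -> acc=213508397 shift=28 [end]
Varint 2: bytes[3:7] = AD C2 E7 65 -> value 213508397 (4 byte(s))
  byte[7]=0x1F cont=0 payload=0x1F=31: acc |= 31<<0 -> acc=31 shift=7 [end]
Varint 3: bytes[7:8] = 1F -> value 31 (1 byte(s))
  byte[8]=0x49 cont=0 payload=0x49=73: acc |= 73<<0 -> acc=73 shift=7 [end]
Varint 4: bytes[8:9] = 49 -> value 73 (1 byte(s))

Answer: 8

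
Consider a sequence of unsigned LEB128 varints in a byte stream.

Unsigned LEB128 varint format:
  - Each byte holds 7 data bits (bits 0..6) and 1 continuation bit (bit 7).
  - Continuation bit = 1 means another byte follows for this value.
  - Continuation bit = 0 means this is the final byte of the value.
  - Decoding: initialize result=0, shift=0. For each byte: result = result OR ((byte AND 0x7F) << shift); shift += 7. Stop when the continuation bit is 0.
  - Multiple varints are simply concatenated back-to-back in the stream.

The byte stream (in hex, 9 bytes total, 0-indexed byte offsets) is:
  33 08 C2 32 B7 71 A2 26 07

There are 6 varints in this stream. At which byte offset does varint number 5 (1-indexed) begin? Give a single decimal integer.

Answer: 6

Derivation:
  byte[0]=0x33 cont=0 payload=0x33=51: acc |= 51<<0 -> acc=51 shift=7 [end]
Varint 1: bytes[0:1] = 33 -> value 51 (1 byte(s))
  byte[1]=0x08 cont=0 payload=0x08=8: acc |= 8<<0 -> acc=8 shift=7 [end]
Varint 2: bytes[1:2] = 08 -> value 8 (1 byte(s))
  byte[2]=0xC2 cont=1 payload=0x42=66: acc |= 66<<0 -> acc=66 shift=7
  byte[3]=0x32 cont=0 payload=0x32=50: acc |= 50<<7 -> acc=6466 shift=14 [end]
Varint 3: bytes[2:4] = C2 32 -> value 6466 (2 byte(s))
  byte[4]=0xB7 cont=1 payload=0x37=55: acc |= 55<<0 -> acc=55 shift=7
  byte[5]=0x71 cont=0 payload=0x71=113: acc |= 113<<7 -> acc=14519 shift=14 [end]
Varint 4: bytes[4:6] = B7 71 -> value 14519 (2 byte(s))
  byte[6]=0xA2 cont=1 payload=0x22=34: acc |= 34<<0 -> acc=34 shift=7
  byte[7]=0x26 cont=0 payload=0x26=38: acc |= 38<<7 -> acc=4898 shift=14 [end]
Varint 5: bytes[6:8] = A2 26 -> value 4898 (2 byte(s))
  byte[8]=0x07 cont=0 payload=0x07=7: acc |= 7<<0 -> acc=7 shift=7 [end]
Varint 6: bytes[8:9] = 07 -> value 7 (1 byte(s))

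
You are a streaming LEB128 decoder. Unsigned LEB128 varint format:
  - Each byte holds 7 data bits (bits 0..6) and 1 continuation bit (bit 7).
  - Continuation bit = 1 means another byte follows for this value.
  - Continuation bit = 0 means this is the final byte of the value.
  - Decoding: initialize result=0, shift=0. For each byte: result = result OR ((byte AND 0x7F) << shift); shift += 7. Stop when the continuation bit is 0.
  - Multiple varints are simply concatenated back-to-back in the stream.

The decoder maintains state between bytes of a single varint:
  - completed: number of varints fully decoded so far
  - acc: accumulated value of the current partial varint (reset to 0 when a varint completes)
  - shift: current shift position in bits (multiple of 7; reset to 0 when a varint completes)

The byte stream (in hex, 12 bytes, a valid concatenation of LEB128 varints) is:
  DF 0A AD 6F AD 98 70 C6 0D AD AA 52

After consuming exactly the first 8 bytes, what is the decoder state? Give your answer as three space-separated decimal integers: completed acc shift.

Answer: 3 70 7

Derivation:
byte[0]=0xDF cont=1 payload=0x5F: acc |= 95<<0 -> completed=0 acc=95 shift=7
byte[1]=0x0A cont=0 payload=0x0A: varint #1 complete (value=1375); reset -> completed=1 acc=0 shift=0
byte[2]=0xAD cont=1 payload=0x2D: acc |= 45<<0 -> completed=1 acc=45 shift=7
byte[3]=0x6F cont=0 payload=0x6F: varint #2 complete (value=14253); reset -> completed=2 acc=0 shift=0
byte[4]=0xAD cont=1 payload=0x2D: acc |= 45<<0 -> completed=2 acc=45 shift=7
byte[5]=0x98 cont=1 payload=0x18: acc |= 24<<7 -> completed=2 acc=3117 shift=14
byte[6]=0x70 cont=0 payload=0x70: varint #3 complete (value=1838125); reset -> completed=3 acc=0 shift=0
byte[7]=0xC6 cont=1 payload=0x46: acc |= 70<<0 -> completed=3 acc=70 shift=7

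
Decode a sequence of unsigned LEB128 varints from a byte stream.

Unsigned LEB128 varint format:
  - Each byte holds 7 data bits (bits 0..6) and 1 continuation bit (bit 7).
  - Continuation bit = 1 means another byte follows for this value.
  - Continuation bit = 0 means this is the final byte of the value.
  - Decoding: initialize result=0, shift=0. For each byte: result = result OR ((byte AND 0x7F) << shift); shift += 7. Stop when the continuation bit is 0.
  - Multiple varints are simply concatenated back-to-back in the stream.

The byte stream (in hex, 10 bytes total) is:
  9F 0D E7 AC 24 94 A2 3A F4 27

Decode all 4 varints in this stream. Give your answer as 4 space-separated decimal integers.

Answer: 1695 595559 954644 5108

Derivation:
  byte[0]=0x9F cont=1 payload=0x1F=31: acc |= 31<<0 -> acc=31 shift=7
  byte[1]=0x0D cont=0 payload=0x0D=13: acc |= 13<<7 -> acc=1695 shift=14 [end]
Varint 1: bytes[0:2] = 9F 0D -> value 1695 (2 byte(s))
  byte[2]=0xE7 cont=1 payload=0x67=103: acc |= 103<<0 -> acc=103 shift=7
  byte[3]=0xAC cont=1 payload=0x2C=44: acc |= 44<<7 -> acc=5735 shift=14
  byte[4]=0x24 cont=0 payload=0x24=36: acc |= 36<<14 -> acc=595559 shift=21 [end]
Varint 2: bytes[2:5] = E7 AC 24 -> value 595559 (3 byte(s))
  byte[5]=0x94 cont=1 payload=0x14=20: acc |= 20<<0 -> acc=20 shift=7
  byte[6]=0xA2 cont=1 payload=0x22=34: acc |= 34<<7 -> acc=4372 shift=14
  byte[7]=0x3A cont=0 payload=0x3A=58: acc |= 58<<14 -> acc=954644 shift=21 [end]
Varint 3: bytes[5:8] = 94 A2 3A -> value 954644 (3 byte(s))
  byte[8]=0xF4 cont=1 payload=0x74=116: acc |= 116<<0 -> acc=116 shift=7
  byte[9]=0x27 cont=0 payload=0x27=39: acc |= 39<<7 -> acc=5108 shift=14 [end]
Varint 4: bytes[8:10] = F4 27 -> value 5108 (2 byte(s))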